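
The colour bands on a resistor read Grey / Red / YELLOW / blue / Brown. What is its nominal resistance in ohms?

Grey → 8 (first significant figure)
Red → 2 (second significant figure)
Yellow → 4 (third significant figure)
Blue → ×10^6 multiplier
824 × 1000000 = 824000000 Ω

824000000 Ω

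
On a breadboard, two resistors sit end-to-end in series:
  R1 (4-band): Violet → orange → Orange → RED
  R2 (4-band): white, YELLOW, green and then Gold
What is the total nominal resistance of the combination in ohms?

R1: violet, orange → 73; orange ×10^3 → 73000 Ω.
R2: white, yellow → 94; green ×10^5 → 9400000 Ω.
Series: 73000 + 9400000 = 9473000 Ω.

9473000 Ω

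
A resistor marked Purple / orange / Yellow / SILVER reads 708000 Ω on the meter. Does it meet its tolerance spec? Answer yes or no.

yes

Violet → 7 (first significant figure)
Orange → 3 (second significant figure)
Yellow → ×10^4 multiplier
Silver → ±10% tolerance
73 × 10000 = 730000 Ω
Allowed range: 657000 Ω to 803000 Ω.
708000 Ω lies inside that range.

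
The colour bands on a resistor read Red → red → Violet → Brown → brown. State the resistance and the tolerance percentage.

2270 Ω ±1%

Red → 2 (first significant figure)
Red → 2 (second significant figure)
Violet → 7 (third significant figure)
Brown → ×10 multiplier
Brown → ±1% tolerance
227 × 10 = 2270 Ω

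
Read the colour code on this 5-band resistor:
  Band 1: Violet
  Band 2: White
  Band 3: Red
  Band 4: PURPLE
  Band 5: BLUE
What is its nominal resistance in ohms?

Violet → 7 (first significant figure)
White → 9 (second significant figure)
Red → 2 (third significant figure)
Violet → ×10^7 multiplier
792 × 10000000 = 7920000000 Ω

7920000000 Ω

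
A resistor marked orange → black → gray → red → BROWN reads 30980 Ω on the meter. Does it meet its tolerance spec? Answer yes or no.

Orange → 3 (first significant figure)
Black → 0 (second significant figure)
Grey → 8 (third significant figure)
Red → ×10^2 multiplier
Brown → ±1% tolerance
308 × 100 = 30800 Ω
Allowed range: 30492 Ω to 31108 Ω.
30980 Ω lies inside that range.

yes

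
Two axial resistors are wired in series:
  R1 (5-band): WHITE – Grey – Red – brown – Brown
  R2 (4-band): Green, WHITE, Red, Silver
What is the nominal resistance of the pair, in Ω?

15720 Ω

R1: white, grey, red → 982; brown ×10 → 9820 Ω.
R2: green, white → 59; red ×10^2 → 5900 Ω.
Series: 9820 + 5900 = 15720 Ω.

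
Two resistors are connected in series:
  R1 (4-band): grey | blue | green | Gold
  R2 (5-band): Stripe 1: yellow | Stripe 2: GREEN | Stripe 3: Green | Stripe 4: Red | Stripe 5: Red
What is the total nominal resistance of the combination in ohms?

R1: grey, blue → 86; green ×10^5 → 8600000 Ω.
R2: yellow, green, green → 455; red ×10^2 → 45500 Ω.
Series: 8600000 + 45500 = 8645500 Ω.

8645500 Ω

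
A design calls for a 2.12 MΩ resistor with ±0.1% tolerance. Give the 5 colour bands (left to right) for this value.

red, brown, red, yellow, violet

2120000 Ω = 212 × 10^4.
2 → red
1 → brown
2 → red
Multiplier 10^4 → yellow.
±0.1% tolerance → violet.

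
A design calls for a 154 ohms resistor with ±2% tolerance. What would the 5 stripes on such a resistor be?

154 Ω = 154 × 10^0.
1 → brown
5 → green
4 → yellow
Multiplier 10^0 → black.
±2% tolerance → red.

brown, green, yellow, black, red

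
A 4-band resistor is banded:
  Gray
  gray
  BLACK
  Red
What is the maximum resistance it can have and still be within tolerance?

89.76 Ω

Grey → 8 (first significant figure)
Grey → 8 (second significant figure)
Black → ×1 multiplier
Red → ±2% tolerance
88 × 1 = 88 Ω
Maximum = 88 × (1 + 2/100) = 89.76 Ω.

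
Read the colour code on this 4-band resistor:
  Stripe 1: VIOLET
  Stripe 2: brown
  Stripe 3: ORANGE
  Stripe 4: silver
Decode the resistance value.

Violet → 7 (first significant figure)
Brown → 1 (second significant figure)
Orange → ×10^3 multiplier
71 × 1000 = 71000 Ω

71000 Ω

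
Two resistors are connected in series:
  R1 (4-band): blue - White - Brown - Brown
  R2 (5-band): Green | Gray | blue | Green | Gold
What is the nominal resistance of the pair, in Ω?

R1: blue, white → 69; brown ×10 → 690 Ω.
R2: green, grey, blue → 586; green ×10^5 → 58600000 Ω.
Series: 690 + 58600000 = 58600690 Ω.

58600690 Ω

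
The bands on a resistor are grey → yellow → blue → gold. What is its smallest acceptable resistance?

79800000 Ω

Grey → 8 (first significant figure)
Yellow → 4 (second significant figure)
Blue → ×10^6 multiplier
Gold → ±5% tolerance
84 × 1000000 = 84000000 Ω
Smallest = 84000000 × (1 − 5/100) = 79800000 Ω.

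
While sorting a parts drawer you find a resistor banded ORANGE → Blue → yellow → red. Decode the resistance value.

360000 Ω

Orange → 3 (first significant figure)
Blue → 6 (second significant figure)
Yellow → ×10^4 multiplier
36 × 10000 = 360000 Ω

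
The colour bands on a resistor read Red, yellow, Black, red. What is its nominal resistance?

Red → 2 (first significant figure)
Yellow → 4 (second significant figure)
Black → ×1 multiplier
24 × 1 = 24 Ω

24 Ω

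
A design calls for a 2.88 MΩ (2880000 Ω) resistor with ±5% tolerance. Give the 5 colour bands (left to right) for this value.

2880000 Ω = 288 × 10^4.
2 → red
8 → grey
8 → grey
Multiplier 10^4 → yellow.
±5% tolerance → gold.

red, grey, grey, yellow, gold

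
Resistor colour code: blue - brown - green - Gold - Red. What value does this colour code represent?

61.5 Ω

Blue → 6 (first significant figure)
Brown → 1 (second significant figure)
Green → 5 (third significant figure)
Gold → ×0.1 multiplier
615 × 0.1 = 61.5 Ω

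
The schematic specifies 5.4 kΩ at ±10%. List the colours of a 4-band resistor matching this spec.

5400 Ω = 54 × 10^2.
5 → green
4 → yellow
Multiplier 10^2 → red.
±10% tolerance → silver.

green, yellow, red, silver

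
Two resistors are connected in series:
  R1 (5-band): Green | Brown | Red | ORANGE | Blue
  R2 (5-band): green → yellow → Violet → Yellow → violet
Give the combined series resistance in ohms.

R1: green, brown, red → 512; orange ×10^3 → 512000 Ω.
R2: green, yellow, violet → 547; yellow ×10^4 → 5470000 Ω.
Series: 512000 + 5470000 = 5982000 Ω.

5982000 Ω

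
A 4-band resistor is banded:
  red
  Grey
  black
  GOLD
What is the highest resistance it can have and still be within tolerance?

29.4 Ω

Red → 2 (first significant figure)
Grey → 8 (second significant figure)
Black → ×1 multiplier
Gold → ±5% tolerance
28 × 1 = 28 Ω
Highest = 28 × (1 + 5/100) = 29.4 Ω.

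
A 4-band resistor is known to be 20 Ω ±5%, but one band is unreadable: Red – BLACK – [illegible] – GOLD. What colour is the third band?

black

20 Ω = 20 × 10^0.
The third band is the multiplier, 10^0, which is black.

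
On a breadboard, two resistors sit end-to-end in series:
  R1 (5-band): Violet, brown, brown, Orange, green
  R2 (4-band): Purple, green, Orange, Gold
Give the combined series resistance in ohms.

R1: violet, brown, brown → 711; orange ×10^3 → 711000 Ω.
R2: violet, green → 75; orange ×10^3 → 75000 Ω.
Series: 711000 + 75000 = 786000 Ω.

786000 Ω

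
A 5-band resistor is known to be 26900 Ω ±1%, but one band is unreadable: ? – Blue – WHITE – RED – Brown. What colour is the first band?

red

26900 Ω = 269 × 10^2.
The first band gives digit 2 of the significand, and 2 is red.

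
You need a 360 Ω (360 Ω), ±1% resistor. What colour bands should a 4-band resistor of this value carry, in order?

360 Ω = 36 × 10^1.
3 → orange
6 → blue
Multiplier 10^1 → brown.
±1% tolerance → brown.

orange, blue, brown, brown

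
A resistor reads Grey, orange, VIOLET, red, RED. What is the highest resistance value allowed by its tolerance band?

85374 Ω

Grey → 8 (first significant figure)
Orange → 3 (second significant figure)
Violet → 7 (third significant figure)
Red → ×10^2 multiplier
Red → ±2% tolerance
837 × 100 = 83700 Ω
Highest = 83700 × (1 + 2/100) = 85374 Ω.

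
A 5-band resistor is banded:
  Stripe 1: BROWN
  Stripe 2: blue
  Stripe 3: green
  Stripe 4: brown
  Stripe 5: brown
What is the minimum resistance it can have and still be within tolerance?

1633.5 Ω

Brown → 1 (first significant figure)
Blue → 6 (second significant figure)
Green → 5 (third significant figure)
Brown → ×10 multiplier
Brown → ±1% tolerance
165 × 10 = 1650 Ω
Minimum = 1650 × (1 − 1/100) = 1633.5 Ω.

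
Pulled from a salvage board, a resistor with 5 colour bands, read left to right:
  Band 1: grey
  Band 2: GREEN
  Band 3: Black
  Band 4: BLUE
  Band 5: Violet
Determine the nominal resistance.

Grey → 8 (first significant figure)
Green → 5 (second significant figure)
Black → 0 (third significant figure)
Blue → ×10^6 multiplier
850 × 1000000 = 850000000 Ω

850000000 Ω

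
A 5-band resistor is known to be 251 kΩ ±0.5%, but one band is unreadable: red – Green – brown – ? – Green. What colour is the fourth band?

orange

251000 Ω = 251 × 10^3.
The fourth band is the multiplier, 10^3, which is orange.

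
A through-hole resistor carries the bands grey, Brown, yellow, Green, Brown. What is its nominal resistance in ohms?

81400000 Ω

Grey → 8 (first significant figure)
Brown → 1 (second significant figure)
Yellow → 4 (third significant figure)
Green → ×10^5 multiplier
814 × 100000 = 81400000 Ω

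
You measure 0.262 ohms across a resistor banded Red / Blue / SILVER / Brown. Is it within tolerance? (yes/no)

Red → 2 (first significant figure)
Blue → 6 (second significant figure)
Silver → ×0.01 multiplier
Brown → ±1% tolerance
26 × 0.01 = 0.26 Ω
Allowed range: 0.2574 Ω to 0.2626 Ω.
0.262 ohms lies inside that range.

yes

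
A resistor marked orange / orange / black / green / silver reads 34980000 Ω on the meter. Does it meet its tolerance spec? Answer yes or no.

yes

Orange → 3 (first significant figure)
Orange → 3 (second significant figure)
Black → 0 (third significant figure)
Green → ×10^5 multiplier
Silver → ±10% tolerance
330 × 100000 = 33000000 Ω
Allowed range: 29700000 Ω to 36300000 Ω.
34980000 Ω lies inside that range.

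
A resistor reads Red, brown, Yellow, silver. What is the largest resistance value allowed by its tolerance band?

Red → 2 (first significant figure)
Brown → 1 (second significant figure)
Yellow → ×10^4 multiplier
Silver → ±10% tolerance
21 × 10000 = 210000 Ω
Largest = 210000 × (1 + 10/100) = 231000 Ω.

231000 Ω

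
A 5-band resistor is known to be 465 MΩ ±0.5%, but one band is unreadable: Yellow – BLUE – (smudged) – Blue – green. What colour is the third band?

465000000 Ω = 465 × 10^6.
The third band gives digit 5 of the significand, and 5 is green.

green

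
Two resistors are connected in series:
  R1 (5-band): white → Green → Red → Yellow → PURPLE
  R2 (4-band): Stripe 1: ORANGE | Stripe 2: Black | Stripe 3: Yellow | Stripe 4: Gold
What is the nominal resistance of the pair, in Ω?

R1: white, green, red → 952; yellow ×10^4 → 9520000 Ω.
R2: orange, black → 30; yellow ×10^4 → 300000 Ω.
Series: 9520000 + 300000 = 9820000 Ω.

9820000 Ω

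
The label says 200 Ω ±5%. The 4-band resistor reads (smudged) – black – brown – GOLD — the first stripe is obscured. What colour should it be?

200 Ω = 20 × 10^1.
The first band gives digit 2 of the significand, and 2 is red.

red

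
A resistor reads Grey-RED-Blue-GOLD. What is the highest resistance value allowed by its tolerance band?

Grey → 8 (first significant figure)
Red → 2 (second significant figure)
Blue → ×10^6 multiplier
Gold → ±5% tolerance
82 × 1000000 = 82000000 Ω
Highest = 82000000 × (1 + 5/100) = 86100000 Ω.

86100000 Ω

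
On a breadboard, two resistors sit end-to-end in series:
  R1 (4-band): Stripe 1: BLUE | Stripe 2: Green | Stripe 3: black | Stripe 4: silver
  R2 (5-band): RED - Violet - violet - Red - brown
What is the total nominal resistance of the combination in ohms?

R1: blue, green → 65; black ×1 → 65 Ω.
R2: red, violet, violet → 277; red ×10^2 → 27700 Ω.
Series: 65 + 27700 = 27765 Ω.

27765 Ω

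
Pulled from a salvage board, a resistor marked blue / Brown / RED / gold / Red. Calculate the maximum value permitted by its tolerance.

62.424 Ω

Blue → 6 (first significant figure)
Brown → 1 (second significant figure)
Red → 2 (third significant figure)
Gold → ×0.1 multiplier
Red → ±2% tolerance
612 × 0.1 = 61.2 Ω
Maximum = 61.2 × (1 + 2/100) = 62.424 Ω.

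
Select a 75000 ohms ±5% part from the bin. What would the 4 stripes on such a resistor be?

75000 Ω = 75 × 10^3.
7 → violet
5 → green
Multiplier 10^3 → orange.
±5% tolerance → gold.

violet, green, orange, gold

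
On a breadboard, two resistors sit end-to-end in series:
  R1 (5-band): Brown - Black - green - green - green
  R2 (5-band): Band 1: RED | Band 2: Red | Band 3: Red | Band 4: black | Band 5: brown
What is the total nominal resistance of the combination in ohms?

R1: brown, black, green → 105; green ×10^5 → 10500000 Ω.
R2: red, red, red → 222; black ×1 → 222 Ω.
Series: 10500000 + 222 = 10500222 Ω.

10500222 Ω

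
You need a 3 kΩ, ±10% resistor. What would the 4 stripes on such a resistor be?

orange, black, red, silver

3000 Ω = 30 × 10^2.
3 → orange
0 → black
Multiplier 10^2 → red.
±10% tolerance → silver.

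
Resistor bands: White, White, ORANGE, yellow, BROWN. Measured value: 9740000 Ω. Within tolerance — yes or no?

White → 9 (first significant figure)
White → 9 (second significant figure)
Orange → 3 (third significant figure)
Yellow → ×10^4 multiplier
Brown → ±1% tolerance
993 × 10000 = 9930000 Ω
Allowed range: 9830700 Ω to 10029300 Ω.
9740000 Ω lies outside that range.

no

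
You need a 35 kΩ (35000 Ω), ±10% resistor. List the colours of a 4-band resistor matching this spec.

orange, green, orange, silver

35000 Ω = 35 × 10^3.
3 → orange
5 → green
Multiplier 10^3 → orange.
±10% tolerance → silver.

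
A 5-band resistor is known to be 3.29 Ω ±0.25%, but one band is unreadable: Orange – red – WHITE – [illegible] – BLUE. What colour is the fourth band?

silver

3.29 Ω = 329 × 10^-2.
The fourth band is the multiplier, 10^-2, which is silver.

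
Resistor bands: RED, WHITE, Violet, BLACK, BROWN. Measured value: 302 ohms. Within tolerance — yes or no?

Red → 2 (first significant figure)
White → 9 (second significant figure)
Violet → 7 (third significant figure)
Black → ×1 multiplier
Brown → ±1% tolerance
297 × 1 = 297 Ω
Allowed range: 294.03 Ω to 299.97 Ω.
302 ohms lies outside that range.

no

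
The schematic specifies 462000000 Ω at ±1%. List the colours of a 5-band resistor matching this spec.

yellow, blue, red, blue, brown

462000000 Ω = 462 × 10^6.
4 → yellow
6 → blue
2 → red
Multiplier 10^6 → blue.
±1% tolerance → brown.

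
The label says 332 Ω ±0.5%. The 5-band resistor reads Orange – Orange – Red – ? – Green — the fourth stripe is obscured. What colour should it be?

332 Ω = 332 × 10^0.
The fourth band is the multiplier, 10^0, which is black.

black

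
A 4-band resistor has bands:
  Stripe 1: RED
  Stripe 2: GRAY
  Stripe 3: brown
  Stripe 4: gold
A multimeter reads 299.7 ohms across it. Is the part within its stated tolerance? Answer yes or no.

no

Red → 2 (first significant figure)
Grey → 8 (second significant figure)
Brown → ×10 multiplier
Gold → ±5% tolerance
28 × 10 = 280 Ω
Allowed range: 266 Ω to 294 Ω.
299.7 ohms lies outside that range.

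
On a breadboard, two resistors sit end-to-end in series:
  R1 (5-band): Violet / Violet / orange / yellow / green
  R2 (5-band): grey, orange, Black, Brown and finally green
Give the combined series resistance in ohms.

R1: violet, violet, orange → 773; yellow ×10^4 → 7730000 Ω.
R2: grey, orange, black → 830; brown ×10 → 8300 Ω.
Series: 7730000 + 8300 = 7738300 Ω.

7738300 Ω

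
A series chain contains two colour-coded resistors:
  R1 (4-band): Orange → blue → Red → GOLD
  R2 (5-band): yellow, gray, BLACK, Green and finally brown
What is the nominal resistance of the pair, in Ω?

48003600 Ω

R1: orange, blue → 36; red ×10^2 → 3600 Ω.
R2: yellow, grey, black → 480; green ×10^5 → 48000000 Ω.
Series: 3600 + 48000000 = 48003600 Ω.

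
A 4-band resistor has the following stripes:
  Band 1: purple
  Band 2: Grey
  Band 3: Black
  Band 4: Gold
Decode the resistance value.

78 Ω

Violet → 7 (first significant figure)
Grey → 8 (second significant figure)
Black → ×1 multiplier
78 × 1 = 78 Ω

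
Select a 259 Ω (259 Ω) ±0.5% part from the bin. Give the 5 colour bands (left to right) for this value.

red, green, white, black, green

259 Ω = 259 × 10^0.
2 → red
5 → green
9 → white
Multiplier 10^0 → black.
±0.5% tolerance → green.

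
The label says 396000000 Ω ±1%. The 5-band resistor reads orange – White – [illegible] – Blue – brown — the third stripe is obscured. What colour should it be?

blue

396000000 Ω = 396 × 10^6.
The third band gives digit 6 of the significand, and 6 is blue.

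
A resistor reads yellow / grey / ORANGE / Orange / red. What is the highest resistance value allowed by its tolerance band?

492660 Ω

Yellow → 4 (first significant figure)
Grey → 8 (second significant figure)
Orange → 3 (third significant figure)
Orange → ×10^3 multiplier
Red → ±2% tolerance
483 × 1000 = 483000 Ω
Highest = 483000 × (1 + 2/100) = 492660 Ω.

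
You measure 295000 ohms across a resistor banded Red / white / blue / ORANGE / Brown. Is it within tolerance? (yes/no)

yes

Red → 2 (first significant figure)
White → 9 (second significant figure)
Blue → 6 (third significant figure)
Orange → ×10^3 multiplier
Brown → ±1% tolerance
296 × 1000 = 296000 Ω
Allowed range: 293040 Ω to 298960 Ω.
295000 ohms lies inside that range.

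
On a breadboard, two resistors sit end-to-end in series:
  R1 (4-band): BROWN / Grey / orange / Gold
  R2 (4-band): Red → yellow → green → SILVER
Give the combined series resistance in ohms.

2418000 Ω

R1: brown, grey → 18; orange ×10^3 → 18000 Ω.
R2: red, yellow → 24; green ×10^5 → 2400000 Ω.
Series: 18000 + 2400000 = 2418000 Ω.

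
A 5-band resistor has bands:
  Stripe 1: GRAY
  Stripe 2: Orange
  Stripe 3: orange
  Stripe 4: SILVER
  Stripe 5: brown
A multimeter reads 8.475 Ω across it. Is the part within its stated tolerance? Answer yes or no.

Grey → 8 (first significant figure)
Orange → 3 (second significant figure)
Orange → 3 (third significant figure)
Silver → ×0.01 multiplier
Brown → ±1% tolerance
833 × 0.01 = 8.33 Ω
Allowed range: 8.2467 Ω to 8.4133 Ω.
8.475 Ω lies outside that range.

no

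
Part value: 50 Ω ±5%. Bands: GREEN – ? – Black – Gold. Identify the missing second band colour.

black

50 Ω = 50 × 10^0.
The second band gives digit 0 of the significand, and 0 is black.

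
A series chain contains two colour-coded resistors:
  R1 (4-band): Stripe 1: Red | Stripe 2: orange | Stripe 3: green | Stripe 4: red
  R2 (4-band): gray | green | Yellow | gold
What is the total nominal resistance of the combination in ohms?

R1: red, orange → 23; green ×10^5 → 2300000 Ω.
R2: grey, green → 85; yellow ×10^4 → 850000 Ω.
Series: 2300000 + 850000 = 3150000 Ω.

3150000 Ω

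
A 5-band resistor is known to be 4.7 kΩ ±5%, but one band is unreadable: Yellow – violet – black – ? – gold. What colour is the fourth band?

brown

4700 Ω = 470 × 10^1.
The fourth band is the multiplier, 10^1, which is brown.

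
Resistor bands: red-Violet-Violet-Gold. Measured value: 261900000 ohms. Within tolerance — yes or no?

yes

Red → 2 (first significant figure)
Violet → 7 (second significant figure)
Violet → ×10^7 multiplier
Gold → ±5% tolerance
27 × 10000000 = 270000000 Ω
Allowed range: 256500000 Ω to 283500000 Ω.
261900000 ohms lies inside that range.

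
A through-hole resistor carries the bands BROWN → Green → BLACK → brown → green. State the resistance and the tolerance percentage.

1500 Ω ±0.5%

Brown → 1 (first significant figure)
Green → 5 (second significant figure)
Black → 0 (third significant figure)
Brown → ×10 multiplier
Green → ±0.5% tolerance
150 × 10 = 1500 Ω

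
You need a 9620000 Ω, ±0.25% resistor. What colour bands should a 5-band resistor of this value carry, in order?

9620000 Ω = 962 × 10^4.
9 → white
6 → blue
2 → red
Multiplier 10^4 → yellow.
±0.25% tolerance → blue.

white, blue, red, yellow, blue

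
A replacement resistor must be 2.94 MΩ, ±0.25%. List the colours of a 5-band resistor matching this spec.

2940000 Ω = 294 × 10^4.
2 → red
9 → white
4 → yellow
Multiplier 10^4 → yellow.
±0.25% tolerance → blue.

red, white, yellow, yellow, blue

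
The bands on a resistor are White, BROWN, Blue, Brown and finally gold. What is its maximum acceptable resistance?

9618 Ω

White → 9 (first significant figure)
Brown → 1 (second significant figure)
Blue → 6 (third significant figure)
Brown → ×10 multiplier
Gold → ±5% tolerance
916 × 10 = 9160 Ω
Maximum = 9160 × (1 + 5/100) = 9618 Ω.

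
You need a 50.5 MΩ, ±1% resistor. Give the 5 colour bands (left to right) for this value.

green, black, green, green, brown

50500000 Ω = 505 × 10^5.
5 → green
0 → black
5 → green
Multiplier 10^5 → green.
±1% tolerance → brown.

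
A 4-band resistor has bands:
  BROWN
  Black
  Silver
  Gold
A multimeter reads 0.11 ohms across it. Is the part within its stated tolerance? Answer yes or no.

no

Brown → 1 (first significant figure)
Black → 0 (second significant figure)
Silver → ×0.01 multiplier
Gold → ±5% tolerance
10 × 0.01 = 0.1 Ω
Allowed range: 0.095 Ω to 0.105 Ω.
0.11 ohms lies outside that range.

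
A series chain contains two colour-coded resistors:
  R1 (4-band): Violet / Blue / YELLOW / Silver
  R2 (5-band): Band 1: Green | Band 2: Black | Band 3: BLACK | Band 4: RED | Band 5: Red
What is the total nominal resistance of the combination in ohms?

810000 Ω

R1: violet, blue → 76; yellow ×10^4 → 760000 Ω.
R2: green, black, black → 500; red ×10^2 → 50000 Ω.
Series: 760000 + 50000 = 810000 Ω.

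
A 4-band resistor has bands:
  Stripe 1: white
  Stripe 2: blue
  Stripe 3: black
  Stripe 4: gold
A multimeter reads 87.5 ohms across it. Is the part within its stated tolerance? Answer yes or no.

no

White → 9 (first significant figure)
Blue → 6 (second significant figure)
Black → ×1 multiplier
Gold → ±5% tolerance
96 × 1 = 96 Ω
Allowed range: 91.2 Ω to 100.8 Ω.
87.5 ohms lies outside that range.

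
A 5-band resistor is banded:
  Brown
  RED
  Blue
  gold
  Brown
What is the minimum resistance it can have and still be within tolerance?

Brown → 1 (first significant figure)
Red → 2 (second significant figure)
Blue → 6 (third significant figure)
Gold → ×0.1 multiplier
Brown → ±1% tolerance
126 × 0.1 = 12.6 Ω
Minimum = 12.6 × (1 − 1/100) = 12.474 Ω.

12.474 Ω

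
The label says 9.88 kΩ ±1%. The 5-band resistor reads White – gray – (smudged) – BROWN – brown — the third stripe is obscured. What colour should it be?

grey

9880 Ω = 988 × 10^1.
The third band gives digit 8 of the significand, and 8 is grey.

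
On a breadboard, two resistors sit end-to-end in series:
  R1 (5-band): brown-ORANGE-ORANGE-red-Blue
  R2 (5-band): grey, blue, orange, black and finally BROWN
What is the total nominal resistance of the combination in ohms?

R1: brown, orange, orange → 133; red ×10^2 → 13300 Ω.
R2: grey, blue, orange → 863; black ×1 → 863 Ω.
Series: 13300 + 863 = 14163 Ω.

14163 Ω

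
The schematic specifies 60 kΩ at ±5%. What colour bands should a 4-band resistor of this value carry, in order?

60000 Ω = 60 × 10^3.
6 → blue
0 → black
Multiplier 10^3 → orange.
±5% tolerance → gold.

blue, black, orange, gold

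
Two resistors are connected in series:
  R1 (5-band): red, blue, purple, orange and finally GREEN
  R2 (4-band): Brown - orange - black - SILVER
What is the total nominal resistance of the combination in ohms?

267013 Ω

R1: red, blue, violet → 267; orange ×10^3 → 267000 Ω.
R2: brown, orange → 13; black ×1 → 13 Ω.
Series: 267000 + 13 = 267013 Ω.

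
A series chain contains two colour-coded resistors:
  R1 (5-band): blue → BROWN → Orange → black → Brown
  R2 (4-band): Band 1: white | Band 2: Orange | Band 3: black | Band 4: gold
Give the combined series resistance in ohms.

706 Ω

R1: blue, brown, orange → 613; black ×1 → 613 Ω.
R2: white, orange → 93; black ×1 → 93 Ω.
Series: 613 + 93 = 706 Ω.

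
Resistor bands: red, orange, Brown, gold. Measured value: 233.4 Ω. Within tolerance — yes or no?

Red → 2 (first significant figure)
Orange → 3 (second significant figure)
Brown → ×10 multiplier
Gold → ±5% tolerance
23 × 10 = 230 Ω
Allowed range: 218.5 Ω to 241.5 Ω.
233.4 Ω lies inside that range.

yes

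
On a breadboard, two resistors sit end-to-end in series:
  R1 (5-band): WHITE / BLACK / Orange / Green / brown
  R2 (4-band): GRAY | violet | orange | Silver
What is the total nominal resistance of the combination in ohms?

R1: white, black, orange → 903; green ×10^5 → 90300000 Ω.
R2: grey, violet → 87; orange ×10^3 → 87000 Ω.
Series: 90300000 + 87000 = 90387000 Ω.

90387000 Ω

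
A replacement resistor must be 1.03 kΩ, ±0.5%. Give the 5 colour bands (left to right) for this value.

1030 Ω = 103 × 10^1.
1 → brown
0 → black
3 → orange
Multiplier 10^1 → brown.
±0.5% tolerance → green.

brown, black, orange, brown, green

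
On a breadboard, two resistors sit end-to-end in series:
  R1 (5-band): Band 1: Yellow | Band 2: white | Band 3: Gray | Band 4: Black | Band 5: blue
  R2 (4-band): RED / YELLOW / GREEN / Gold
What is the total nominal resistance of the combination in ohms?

R1: yellow, white, grey → 498; black ×1 → 498 Ω.
R2: red, yellow → 24; green ×10^5 → 2400000 Ω.
Series: 498 + 2400000 = 2400498 Ω.

2400498 Ω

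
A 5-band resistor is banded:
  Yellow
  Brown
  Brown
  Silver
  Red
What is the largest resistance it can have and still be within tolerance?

4.1922 Ω

Yellow → 4 (first significant figure)
Brown → 1 (second significant figure)
Brown → 1 (third significant figure)
Silver → ×0.01 multiplier
Red → ±2% tolerance
411 × 0.01 = 4.11 Ω
Largest = 4.11 × (1 + 2/100) = 4.1922 Ω.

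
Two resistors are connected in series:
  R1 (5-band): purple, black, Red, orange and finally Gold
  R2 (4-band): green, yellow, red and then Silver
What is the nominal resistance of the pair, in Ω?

R1: violet, black, red → 702; orange ×10^3 → 702000 Ω.
R2: green, yellow → 54; red ×10^2 → 5400 Ω.
Series: 702000 + 5400 = 707400 Ω.

707400 Ω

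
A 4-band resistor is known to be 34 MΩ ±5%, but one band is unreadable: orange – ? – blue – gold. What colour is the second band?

34000000 Ω = 34 × 10^6.
The second band gives digit 4 of the significand, and 4 is yellow.

yellow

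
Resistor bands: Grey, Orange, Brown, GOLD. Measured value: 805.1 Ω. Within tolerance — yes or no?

yes

Grey → 8 (first significant figure)
Orange → 3 (second significant figure)
Brown → ×10 multiplier
Gold → ±5% tolerance
83 × 10 = 830 Ω
Allowed range: 788.5 Ω to 871.5 Ω.
805.1 Ω lies inside that range.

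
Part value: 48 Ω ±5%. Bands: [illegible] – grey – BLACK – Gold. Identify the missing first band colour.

48 Ω = 48 × 10^0.
The first band gives digit 4 of the significand, and 4 is yellow.

yellow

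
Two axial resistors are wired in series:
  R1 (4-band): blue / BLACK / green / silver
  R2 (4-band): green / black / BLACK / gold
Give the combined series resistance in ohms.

R1: blue, black → 60; green ×10^5 → 6000000 Ω.
R2: green, black → 50; black ×1 → 50 Ω.
Series: 6000000 + 50 = 6000050 Ω.

6000050 Ω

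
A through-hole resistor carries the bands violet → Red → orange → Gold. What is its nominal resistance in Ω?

Violet → 7 (first significant figure)
Red → 2 (second significant figure)
Orange → ×10^3 multiplier
72 × 1000 = 72000 Ω

72000 Ω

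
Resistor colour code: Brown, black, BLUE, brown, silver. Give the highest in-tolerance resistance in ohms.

Brown → 1 (first significant figure)
Black → 0 (second significant figure)
Blue → 6 (third significant figure)
Brown → ×10 multiplier
Silver → ±10% tolerance
106 × 10 = 1060 Ω
Highest = 1060 × (1 + 10/100) = 1166 Ω.

1166 Ω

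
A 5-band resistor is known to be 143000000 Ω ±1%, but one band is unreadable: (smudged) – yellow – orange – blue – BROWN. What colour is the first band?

143000000 Ω = 143 × 10^6.
The first band gives digit 1 of the significand, and 1 is brown.

brown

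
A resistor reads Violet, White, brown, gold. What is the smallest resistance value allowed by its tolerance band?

Violet → 7 (first significant figure)
White → 9 (second significant figure)
Brown → ×10 multiplier
Gold → ±5% tolerance
79 × 10 = 790 Ω
Smallest = 790 × (1 − 5/100) = 750.5 Ω.

750.5 Ω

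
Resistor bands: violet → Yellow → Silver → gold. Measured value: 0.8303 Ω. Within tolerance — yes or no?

Violet → 7 (first significant figure)
Yellow → 4 (second significant figure)
Silver → ×0.01 multiplier
Gold → ±5% tolerance
74 × 0.01 = 0.74 Ω
Allowed range: 0.703 Ω to 0.777 Ω.
0.8303 Ω lies outside that range.

no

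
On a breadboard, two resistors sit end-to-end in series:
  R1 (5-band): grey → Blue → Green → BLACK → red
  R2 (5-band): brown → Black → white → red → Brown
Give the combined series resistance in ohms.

11765 Ω

R1: grey, blue, green → 865; black ×1 → 865 Ω.
R2: brown, black, white → 109; red ×10^2 → 10900 Ω.
Series: 865 + 10900 = 11765 Ω.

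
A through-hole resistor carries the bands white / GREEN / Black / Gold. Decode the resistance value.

95 Ω

White → 9 (first significant figure)
Green → 5 (second significant figure)
Black → ×1 multiplier
95 × 1 = 95 Ω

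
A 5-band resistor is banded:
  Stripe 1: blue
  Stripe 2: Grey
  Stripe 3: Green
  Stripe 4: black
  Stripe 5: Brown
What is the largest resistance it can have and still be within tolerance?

691.85 Ω

Blue → 6 (first significant figure)
Grey → 8 (second significant figure)
Green → 5 (third significant figure)
Black → ×1 multiplier
Brown → ±1% tolerance
685 × 1 = 685 Ω
Largest = 685 × (1 + 1/100) = 691.85 Ω.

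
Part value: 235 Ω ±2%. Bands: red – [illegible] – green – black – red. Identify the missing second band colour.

235 Ω = 235 × 10^0.
The second band gives digit 3 of the significand, and 3 is orange.

orange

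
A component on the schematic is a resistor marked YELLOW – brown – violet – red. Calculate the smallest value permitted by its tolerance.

401800000 Ω

Yellow → 4 (first significant figure)
Brown → 1 (second significant figure)
Violet → ×10^7 multiplier
Red → ±2% tolerance
41 × 10000000 = 410000000 Ω
Smallest = 410000000 × (1 − 2/100) = 401800000 Ω.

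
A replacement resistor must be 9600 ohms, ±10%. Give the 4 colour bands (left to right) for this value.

white, blue, red, silver

9600 Ω = 96 × 10^2.
9 → white
6 → blue
Multiplier 10^2 → red.
±10% tolerance → silver.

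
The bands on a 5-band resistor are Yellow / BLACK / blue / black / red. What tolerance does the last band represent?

±2%

The last band, red, is the tolerance band.
Red corresponds to ±2%.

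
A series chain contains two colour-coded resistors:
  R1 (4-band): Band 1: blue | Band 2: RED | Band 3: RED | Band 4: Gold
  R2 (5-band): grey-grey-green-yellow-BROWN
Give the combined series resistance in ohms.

R1: blue, red → 62; red ×10^2 → 6200 Ω.
R2: grey, grey, green → 885; yellow ×10^4 → 8850000 Ω.
Series: 6200 + 8850000 = 8856200 Ω.

8856200 Ω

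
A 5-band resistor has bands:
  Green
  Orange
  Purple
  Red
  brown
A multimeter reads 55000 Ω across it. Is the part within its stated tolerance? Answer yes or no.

no

Green → 5 (first significant figure)
Orange → 3 (second significant figure)
Violet → 7 (third significant figure)
Red → ×10^2 multiplier
Brown → ±1% tolerance
537 × 100 = 53700 Ω
Allowed range: 53163 Ω to 54237 Ω.
55000 Ω lies outside that range.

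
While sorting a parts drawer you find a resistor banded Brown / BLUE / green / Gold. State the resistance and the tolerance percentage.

1600000 Ω ±5%

Brown → 1 (first significant figure)
Blue → 6 (second significant figure)
Green → ×10^5 multiplier
Gold → ±5% tolerance
16 × 100000 = 1600000 Ω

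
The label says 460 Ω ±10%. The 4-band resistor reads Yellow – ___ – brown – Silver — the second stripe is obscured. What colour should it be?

blue

460 Ω = 46 × 10^1.
The second band gives digit 6 of the significand, and 6 is blue.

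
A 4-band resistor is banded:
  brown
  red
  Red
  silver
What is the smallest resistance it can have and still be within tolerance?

Brown → 1 (first significant figure)
Red → 2 (second significant figure)
Red → ×10^2 multiplier
Silver → ±10% tolerance
12 × 100 = 1200 Ω
Smallest = 1200 × (1 − 10/100) = 1080 Ω.

1080 Ω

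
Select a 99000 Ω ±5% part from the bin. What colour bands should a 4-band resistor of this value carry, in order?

99000 Ω = 99 × 10^3.
9 → white
9 → white
Multiplier 10^3 → orange.
±5% tolerance → gold.

white, white, orange, gold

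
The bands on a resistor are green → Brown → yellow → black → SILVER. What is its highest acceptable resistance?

Green → 5 (first significant figure)
Brown → 1 (second significant figure)
Yellow → 4 (third significant figure)
Black → ×1 multiplier
Silver → ±10% tolerance
514 × 1 = 514 Ω
Highest = 514 × (1 + 10/100) = 565.4 Ω.

565.4 Ω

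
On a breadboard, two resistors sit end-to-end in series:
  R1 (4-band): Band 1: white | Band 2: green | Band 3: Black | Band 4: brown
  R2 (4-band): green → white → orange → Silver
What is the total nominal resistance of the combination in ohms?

59095 Ω

R1: white, green → 95; black ×1 → 95 Ω.
R2: green, white → 59; orange ×10^3 → 59000 Ω.
Series: 95 + 59000 = 59095 Ω.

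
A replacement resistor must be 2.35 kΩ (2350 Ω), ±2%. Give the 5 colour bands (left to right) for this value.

red, orange, green, brown, red

2350 Ω = 235 × 10^1.
2 → red
3 → orange
5 → green
Multiplier 10^1 → brown.
±2% tolerance → red.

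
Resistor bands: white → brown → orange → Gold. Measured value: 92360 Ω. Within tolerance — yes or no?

White → 9 (first significant figure)
Brown → 1 (second significant figure)
Orange → ×10^3 multiplier
Gold → ±5% tolerance
91 × 1000 = 91000 Ω
Allowed range: 86450 Ω to 95550 Ω.
92360 Ω lies inside that range.

yes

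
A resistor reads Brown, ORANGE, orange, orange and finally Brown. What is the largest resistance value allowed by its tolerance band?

134330 Ω

Brown → 1 (first significant figure)
Orange → 3 (second significant figure)
Orange → 3 (third significant figure)
Orange → ×10^3 multiplier
Brown → ±1% tolerance
133 × 1000 = 133000 Ω
Largest = 133000 × (1 + 1/100) = 134330 Ω.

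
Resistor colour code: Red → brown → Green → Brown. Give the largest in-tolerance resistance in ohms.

2121000 Ω

Red → 2 (first significant figure)
Brown → 1 (second significant figure)
Green → ×10^5 multiplier
Brown → ±1% tolerance
21 × 100000 = 2100000 Ω
Largest = 2100000 × (1 + 1/100) = 2121000 Ω.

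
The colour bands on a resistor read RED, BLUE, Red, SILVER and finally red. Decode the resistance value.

2.62 Ω

Red → 2 (first significant figure)
Blue → 6 (second significant figure)
Red → 2 (third significant figure)
Silver → ×0.01 multiplier
262 × 0.01 = 2.62 Ω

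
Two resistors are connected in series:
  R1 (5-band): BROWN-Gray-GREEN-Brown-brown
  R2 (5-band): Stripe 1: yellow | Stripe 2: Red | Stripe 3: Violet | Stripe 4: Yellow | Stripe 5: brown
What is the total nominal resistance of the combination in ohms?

4271850 Ω

R1: brown, grey, green → 185; brown ×10 → 1850 Ω.
R2: yellow, red, violet → 427; yellow ×10^4 → 4270000 Ω.
Series: 1850 + 4270000 = 4271850 Ω.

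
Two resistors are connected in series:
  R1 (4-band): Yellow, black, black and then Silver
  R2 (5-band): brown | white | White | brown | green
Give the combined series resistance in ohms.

R1: yellow, black → 40; black ×1 → 40 Ω.
R2: brown, white, white → 199; brown ×10 → 1990 Ω.
Series: 40 + 1990 = 2030 Ω.

2030 Ω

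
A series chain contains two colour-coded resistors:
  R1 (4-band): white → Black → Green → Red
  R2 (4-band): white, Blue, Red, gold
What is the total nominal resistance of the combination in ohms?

R1: white, black → 90; green ×10^5 → 9000000 Ω.
R2: white, blue → 96; red ×10^2 → 9600 Ω.
Series: 9000000 + 9600 = 9009600 Ω.

9009600 Ω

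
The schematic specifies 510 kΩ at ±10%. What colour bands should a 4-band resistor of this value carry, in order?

510000 Ω = 51 × 10^4.
5 → green
1 → brown
Multiplier 10^4 → yellow.
±10% tolerance → silver.

green, brown, yellow, silver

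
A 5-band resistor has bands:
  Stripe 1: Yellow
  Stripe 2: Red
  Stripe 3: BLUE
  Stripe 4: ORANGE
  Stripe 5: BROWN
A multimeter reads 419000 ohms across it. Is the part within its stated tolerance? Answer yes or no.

Yellow → 4 (first significant figure)
Red → 2 (second significant figure)
Blue → 6 (third significant figure)
Orange → ×10^3 multiplier
Brown → ±1% tolerance
426 × 1000 = 426000 Ω
Allowed range: 421740 Ω to 430260 Ω.
419000 ohms lies outside that range.

no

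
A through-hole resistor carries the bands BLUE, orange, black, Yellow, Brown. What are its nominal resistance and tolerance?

Blue → 6 (first significant figure)
Orange → 3 (second significant figure)
Black → 0 (third significant figure)
Yellow → ×10^4 multiplier
Brown → ±1% tolerance
630 × 10000 = 6300000 Ω

6300000 Ω ±1%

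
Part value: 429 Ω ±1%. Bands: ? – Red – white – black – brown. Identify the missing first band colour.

429 Ω = 429 × 10^0.
The first band gives digit 4 of the significand, and 4 is yellow.

yellow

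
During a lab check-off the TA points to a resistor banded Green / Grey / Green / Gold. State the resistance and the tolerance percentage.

5800000 Ω ±5%

Green → 5 (first significant figure)
Grey → 8 (second significant figure)
Green → ×10^5 multiplier
Gold → ±5% tolerance
58 × 100000 = 5800000 Ω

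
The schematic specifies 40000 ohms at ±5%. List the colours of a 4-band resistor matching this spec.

yellow, black, orange, gold

40000 Ω = 40 × 10^3.
4 → yellow
0 → black
Multiplier 10^3 → orange.
±5% tolerance → gold.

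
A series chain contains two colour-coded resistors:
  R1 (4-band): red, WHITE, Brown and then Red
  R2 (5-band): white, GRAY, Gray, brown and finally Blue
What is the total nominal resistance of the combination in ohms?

10170 Ω

R1: red, white → 29; brown ×10 → 290 Ω.
R2: white, grey, grey → 988; brown ×10 → 9880 Ω.
Series: 290 + 9880 = 10170 Ω.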